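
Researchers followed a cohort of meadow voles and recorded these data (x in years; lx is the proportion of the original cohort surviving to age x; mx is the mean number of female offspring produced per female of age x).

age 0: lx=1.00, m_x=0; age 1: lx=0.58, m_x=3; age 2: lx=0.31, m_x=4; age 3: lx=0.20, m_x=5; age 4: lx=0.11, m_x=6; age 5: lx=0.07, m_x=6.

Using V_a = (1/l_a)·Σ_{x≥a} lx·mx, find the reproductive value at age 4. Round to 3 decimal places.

9.818

lx·mx for x ≥ 4: 0.66, 0.42 → sum = 1.08
V_4 = 1.08 / l_4 = 1.08 / 0.11 = 9.818182… → 9.818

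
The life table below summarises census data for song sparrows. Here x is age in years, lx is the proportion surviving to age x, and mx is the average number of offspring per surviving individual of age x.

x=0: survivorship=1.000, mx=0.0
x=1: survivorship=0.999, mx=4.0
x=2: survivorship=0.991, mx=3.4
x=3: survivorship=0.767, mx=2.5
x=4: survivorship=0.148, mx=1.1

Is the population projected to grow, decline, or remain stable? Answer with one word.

R0 = Σ lx·mx = 0 + 3.996 + 3.3694 + 1.9175 + 0.1628 = 9.4457
R0 > 1, so the population is growing.

growing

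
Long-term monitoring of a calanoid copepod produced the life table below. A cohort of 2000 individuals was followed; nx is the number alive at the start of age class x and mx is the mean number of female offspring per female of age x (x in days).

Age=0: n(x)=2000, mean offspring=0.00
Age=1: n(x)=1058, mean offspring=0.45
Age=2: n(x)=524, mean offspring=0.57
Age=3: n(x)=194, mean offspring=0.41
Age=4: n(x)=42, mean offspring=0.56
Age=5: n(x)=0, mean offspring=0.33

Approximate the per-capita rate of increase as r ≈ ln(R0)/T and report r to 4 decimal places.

lx = nx/n0 = nx/2000: 1, 0.529, 0.262, 0.097, 0.021, 0
R0 = Σ lx·mx = 0 + 0.23805 + 0.14934 + 0.03977 + 0.01176 + 0 = 0.43892
Σ x·lx·mx = 0.70308; T = 0.70308/0.43892 = 1.60184…
r ≈ ln(R0)/T = ln(0.43892)/1.60184… = -0.514057… → -0.5141

-0.5141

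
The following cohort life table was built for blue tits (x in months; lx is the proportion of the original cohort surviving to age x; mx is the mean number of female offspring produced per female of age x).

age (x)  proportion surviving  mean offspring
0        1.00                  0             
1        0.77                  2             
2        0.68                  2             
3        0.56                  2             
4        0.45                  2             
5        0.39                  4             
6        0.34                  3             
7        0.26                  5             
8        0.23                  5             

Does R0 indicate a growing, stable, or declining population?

R0 = Σ lx·mx = 0 + 1.54 + 1.36 + 1.12 + 0.9 + 1.56 + 1.02 + 1.3 + 1.15 = 9.95
R0 > 1, so the population is growing.

growing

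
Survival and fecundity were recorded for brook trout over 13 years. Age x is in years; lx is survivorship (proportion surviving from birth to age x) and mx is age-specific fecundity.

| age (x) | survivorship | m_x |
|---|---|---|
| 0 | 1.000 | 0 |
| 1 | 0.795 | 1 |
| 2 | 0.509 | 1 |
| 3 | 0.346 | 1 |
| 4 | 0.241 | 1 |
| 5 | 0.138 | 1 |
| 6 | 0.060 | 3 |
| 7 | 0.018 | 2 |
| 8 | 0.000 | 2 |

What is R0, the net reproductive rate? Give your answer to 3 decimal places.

lx·mx by age: 0, 0.795, 0.509, 0.346, 0.241, 0.138, 0.18, 0.036, 0
R0 = Σ lx·mx = 2.245 → 2.245

2.245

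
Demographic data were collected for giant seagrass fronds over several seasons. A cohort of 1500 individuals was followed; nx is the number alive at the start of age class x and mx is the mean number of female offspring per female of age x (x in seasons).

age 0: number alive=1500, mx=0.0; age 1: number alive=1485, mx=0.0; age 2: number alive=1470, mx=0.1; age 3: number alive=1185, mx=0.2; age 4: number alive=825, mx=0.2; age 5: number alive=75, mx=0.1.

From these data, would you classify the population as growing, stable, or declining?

declining

lx = nx/n0 = nx/1500: 1, 0.99, 0.98, 0.79, 0.55, 0.05
R0 = Σ lx·mx = 0 + 0 + 0.098 + 0.158 + 0.11 + 0.005 = 0.371
R0 < 1, so the population is declining.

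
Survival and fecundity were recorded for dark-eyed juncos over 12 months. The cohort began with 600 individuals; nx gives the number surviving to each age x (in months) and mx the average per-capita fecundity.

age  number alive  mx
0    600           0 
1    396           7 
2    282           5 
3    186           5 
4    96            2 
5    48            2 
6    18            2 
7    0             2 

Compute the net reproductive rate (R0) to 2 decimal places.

lx = nx/n0 = nx/600: 1, 0.66, 0.47, 0.31, 0.16, 0.08, 0.03, 0
lx·mx by age: 0, 4.62, 2.35, 1.55, 0.32, 0.16, 0.06, 0
R0 = Σ lx·mx = 9.06 → 9.06

9.06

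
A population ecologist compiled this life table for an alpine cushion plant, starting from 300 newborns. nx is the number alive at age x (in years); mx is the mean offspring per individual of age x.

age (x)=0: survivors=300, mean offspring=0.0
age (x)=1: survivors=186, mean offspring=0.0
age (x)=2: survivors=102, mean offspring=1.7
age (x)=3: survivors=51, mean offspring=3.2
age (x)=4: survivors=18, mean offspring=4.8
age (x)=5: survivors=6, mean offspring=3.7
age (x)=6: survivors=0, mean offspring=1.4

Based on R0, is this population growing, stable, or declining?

lx = nx/n0 = nx/300: 1, 0.62, 0.34, 0.17, 0.06, 0.02, 0
R0 = Σ lx·mx = 0 + 0 + 0.578 + 0.544 + 0.288 + 0.074 + 0 = 1.484
R0 > 1, so the population is growing.

growing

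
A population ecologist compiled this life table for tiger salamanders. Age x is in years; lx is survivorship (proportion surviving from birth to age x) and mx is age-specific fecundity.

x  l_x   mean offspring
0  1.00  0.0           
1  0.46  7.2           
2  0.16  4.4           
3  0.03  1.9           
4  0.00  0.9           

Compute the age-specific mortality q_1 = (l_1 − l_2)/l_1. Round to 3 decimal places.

0.652

q_1 = (l_1 − l_2) / l_1 = (0.46 − 0.16) / 0.46
     = 0.3 / 0.46 = 0.652174… → 0.652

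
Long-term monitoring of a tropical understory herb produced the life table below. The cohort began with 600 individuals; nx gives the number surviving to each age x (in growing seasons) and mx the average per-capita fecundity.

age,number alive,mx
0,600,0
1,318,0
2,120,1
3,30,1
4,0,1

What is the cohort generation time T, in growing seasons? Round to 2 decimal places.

2.20

lx = nx/n0 = nx/600: 1, 0.53, 0.2, 0.05, 0
lx·mx: 0, 0, 0.2, 0.05, 0 → R0 = 0.25
x·lx·mx: 0, 0, 0.4, 0.15, 0 → Σ = 0.55
T = 0.55 / 0.25 = 2.2 → 2.20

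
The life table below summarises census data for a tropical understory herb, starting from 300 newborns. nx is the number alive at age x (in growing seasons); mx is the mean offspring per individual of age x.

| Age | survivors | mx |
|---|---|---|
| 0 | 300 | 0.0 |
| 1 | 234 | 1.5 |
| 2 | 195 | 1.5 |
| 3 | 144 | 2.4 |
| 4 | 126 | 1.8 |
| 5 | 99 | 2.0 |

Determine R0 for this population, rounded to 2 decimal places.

lx = nx/n0 = nx/300: 1, 0.78, 0.65, 0.48, 0.42, 0.33
lx·mx by age: 0, 1.17, 0.975, 1.152, 0.756, 0.66
R0 = Σ lx·mx = 4.713 → 4.71

4.71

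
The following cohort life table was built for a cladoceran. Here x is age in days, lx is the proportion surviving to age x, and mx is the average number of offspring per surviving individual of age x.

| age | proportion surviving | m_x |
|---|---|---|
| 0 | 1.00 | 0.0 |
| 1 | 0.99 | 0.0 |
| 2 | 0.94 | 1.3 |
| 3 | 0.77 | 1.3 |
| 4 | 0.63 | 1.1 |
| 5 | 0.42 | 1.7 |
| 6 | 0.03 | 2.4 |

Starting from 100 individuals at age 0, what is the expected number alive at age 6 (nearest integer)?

3

Expected survivors = N0 · l_6 = 100 × 0.03 = 3 → 3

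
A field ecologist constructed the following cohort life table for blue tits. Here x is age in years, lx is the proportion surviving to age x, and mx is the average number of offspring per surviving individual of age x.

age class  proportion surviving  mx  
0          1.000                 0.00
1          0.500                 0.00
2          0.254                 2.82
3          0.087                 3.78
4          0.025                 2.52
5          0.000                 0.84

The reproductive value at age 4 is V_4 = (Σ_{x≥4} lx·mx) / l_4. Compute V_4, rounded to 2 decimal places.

lx·mx for x ≥ 4: 0.063, 0 → sum = 0.063
V_4 = 0.063 / l_4 = 0.063 / 0.025 = 2.52 → 2.52

2.52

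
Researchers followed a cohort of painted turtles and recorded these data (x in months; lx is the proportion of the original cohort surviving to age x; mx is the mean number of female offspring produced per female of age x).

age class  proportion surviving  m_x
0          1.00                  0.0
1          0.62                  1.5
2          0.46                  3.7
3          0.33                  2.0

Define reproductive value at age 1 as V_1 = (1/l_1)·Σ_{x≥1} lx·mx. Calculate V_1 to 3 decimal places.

lx·mx for x ≥ 1: 0.93, 1.702, 0.66 → sum = 3.292
V_1 = 3.292 / l_1 = 3.292 / 0.62 = 5.309677… → 5.310

5.310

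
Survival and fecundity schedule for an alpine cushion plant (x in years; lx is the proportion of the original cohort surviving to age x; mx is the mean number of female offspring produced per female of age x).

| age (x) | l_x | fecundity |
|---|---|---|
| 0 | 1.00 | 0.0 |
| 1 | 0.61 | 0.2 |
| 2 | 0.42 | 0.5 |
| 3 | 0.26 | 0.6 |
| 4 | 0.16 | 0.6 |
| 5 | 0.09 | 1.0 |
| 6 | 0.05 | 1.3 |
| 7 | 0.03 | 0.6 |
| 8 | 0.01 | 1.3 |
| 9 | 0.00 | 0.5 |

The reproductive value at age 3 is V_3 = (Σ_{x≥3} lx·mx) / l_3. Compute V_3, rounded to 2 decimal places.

lx·mx for x ≥ 3: 0.156, 0.096, 0.09, 0.065, 0.018, 0.013, 0 → sum = 0.438
V_3 = 0.438 / l_3 = 0.438 / 0.26 = 1.684615… → 1.68

1.68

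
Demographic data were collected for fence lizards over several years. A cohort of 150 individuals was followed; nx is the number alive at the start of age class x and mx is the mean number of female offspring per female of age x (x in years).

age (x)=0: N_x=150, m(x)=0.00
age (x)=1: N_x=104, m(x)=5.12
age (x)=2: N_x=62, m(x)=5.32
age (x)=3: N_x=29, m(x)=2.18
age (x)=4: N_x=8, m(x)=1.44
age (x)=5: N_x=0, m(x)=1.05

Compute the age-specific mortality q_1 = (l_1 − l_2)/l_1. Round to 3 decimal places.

lx = nx/n0 = nx/150: 1, 0.69333…, 0.41333…, 0.19333…, 0.05333…, 0
q_1 = (l_1 − l_2) / l_1 = (0.693333… − 0.413333…) / 0.693333…
     = 0.28… / 0.693333… = 0.403846… → 0.404

0.404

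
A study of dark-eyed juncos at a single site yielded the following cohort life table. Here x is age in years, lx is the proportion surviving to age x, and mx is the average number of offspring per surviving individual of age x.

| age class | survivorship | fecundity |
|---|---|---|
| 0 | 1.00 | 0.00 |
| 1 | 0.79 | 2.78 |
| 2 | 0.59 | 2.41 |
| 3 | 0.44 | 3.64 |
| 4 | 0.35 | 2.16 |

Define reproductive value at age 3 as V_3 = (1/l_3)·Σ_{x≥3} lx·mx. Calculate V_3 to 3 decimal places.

lx·mx for x ≥ 3: 1.6016, 0.756 → sum = 2.3576
V_3 = 2.3576 / l_3 = 2.3576 / 0.44 = 5.358182… → 5.358

5.358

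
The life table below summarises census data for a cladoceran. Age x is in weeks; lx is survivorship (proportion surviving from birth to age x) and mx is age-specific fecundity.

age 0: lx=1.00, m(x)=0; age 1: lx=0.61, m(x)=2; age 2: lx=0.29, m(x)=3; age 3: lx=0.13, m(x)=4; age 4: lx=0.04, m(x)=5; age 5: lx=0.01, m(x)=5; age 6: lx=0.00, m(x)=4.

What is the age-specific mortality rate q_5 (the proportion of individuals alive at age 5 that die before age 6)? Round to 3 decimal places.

q_5 = (l_5 − l_6) / l_5 = (0.01 − 0) / 0.01
     = 0.01 / 0.01 = 1 → 1.000

1.000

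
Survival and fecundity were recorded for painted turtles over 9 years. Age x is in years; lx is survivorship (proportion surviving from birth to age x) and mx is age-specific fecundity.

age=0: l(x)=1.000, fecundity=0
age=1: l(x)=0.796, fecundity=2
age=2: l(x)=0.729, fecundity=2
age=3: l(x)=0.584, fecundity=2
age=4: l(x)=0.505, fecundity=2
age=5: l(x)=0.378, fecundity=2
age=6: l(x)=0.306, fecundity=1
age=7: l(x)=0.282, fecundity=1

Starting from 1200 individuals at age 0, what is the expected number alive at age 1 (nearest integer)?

Expected survivors = N0 · l_1 = 1200 × 0.796 = 955.2 → 955

955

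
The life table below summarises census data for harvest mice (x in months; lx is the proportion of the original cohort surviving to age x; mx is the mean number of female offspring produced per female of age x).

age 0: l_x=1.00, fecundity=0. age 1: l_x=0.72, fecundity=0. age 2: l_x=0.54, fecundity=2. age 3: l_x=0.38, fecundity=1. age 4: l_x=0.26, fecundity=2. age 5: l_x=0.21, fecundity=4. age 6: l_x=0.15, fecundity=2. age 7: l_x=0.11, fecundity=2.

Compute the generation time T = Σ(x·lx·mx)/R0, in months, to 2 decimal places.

lx·mx: 0, 0, 1.08, 0.38, 0.52, 0.84, 0.3, 0.22 → R0 = 3.34
x·lx·mx: 0, 0, 2.16, 1.14, 2.08, 4.2, 1.8, 1.54 → Σ = 12.92
T = 12.92 / 3.34 = 3.868263… → 3.87

3.87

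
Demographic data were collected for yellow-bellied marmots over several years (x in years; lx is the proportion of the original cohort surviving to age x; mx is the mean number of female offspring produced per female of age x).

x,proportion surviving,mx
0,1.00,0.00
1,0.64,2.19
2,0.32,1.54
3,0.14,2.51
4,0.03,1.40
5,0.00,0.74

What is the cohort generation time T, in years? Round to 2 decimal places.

1.58

lx·mx: 0, 1.4016, 0.4928, 0.3514, 0.042, 0 → R0 = 2.2878
x·lx·mx: 0, 1.4016, 0.9856, 1.0542, 0.168, 0 → Σ = 3.6094
T = 3.6094 / 2.2878 = 1.577673… → 1.58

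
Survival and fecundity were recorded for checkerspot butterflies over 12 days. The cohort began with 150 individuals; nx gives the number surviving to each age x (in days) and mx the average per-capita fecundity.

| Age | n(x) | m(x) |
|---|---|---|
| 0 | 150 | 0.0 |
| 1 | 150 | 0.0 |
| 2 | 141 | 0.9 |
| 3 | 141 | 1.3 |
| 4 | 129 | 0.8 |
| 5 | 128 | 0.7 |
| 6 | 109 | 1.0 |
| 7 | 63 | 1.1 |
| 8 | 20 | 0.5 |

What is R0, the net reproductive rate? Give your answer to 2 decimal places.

lx = nx/n0 = nx/150: 1, 1, 0.94, 0.94, 0.86, 0.85333…, 0.72667…, 0.42, 0.13333…
lx·mx by age: 0, 0, 0.846, 1.222, 0.688, 0.597333…, 0.726667…, 0.462, 0.066667…
R0 = Σ lx·mx = 4.608667… → 4.61

4.61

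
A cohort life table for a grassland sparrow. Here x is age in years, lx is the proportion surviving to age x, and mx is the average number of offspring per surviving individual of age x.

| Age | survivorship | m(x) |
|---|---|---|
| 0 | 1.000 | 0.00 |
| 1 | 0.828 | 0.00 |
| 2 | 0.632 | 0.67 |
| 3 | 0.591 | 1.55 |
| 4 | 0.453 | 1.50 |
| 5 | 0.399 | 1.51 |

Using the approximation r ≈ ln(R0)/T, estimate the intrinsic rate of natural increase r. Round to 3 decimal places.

R0 = Σ lx·mx = 0 + 0 + 0.42344 + 0.91605 + 0.6795 + 0.60249 = 2.62148
Σ x·lx·mx = 9.32548; T = 9.32548/2.62148 = 3.55733…
r ≈ ln(R0)/T = ln(2.62148)/3.55733… = 0.27092… → 0.271

0.271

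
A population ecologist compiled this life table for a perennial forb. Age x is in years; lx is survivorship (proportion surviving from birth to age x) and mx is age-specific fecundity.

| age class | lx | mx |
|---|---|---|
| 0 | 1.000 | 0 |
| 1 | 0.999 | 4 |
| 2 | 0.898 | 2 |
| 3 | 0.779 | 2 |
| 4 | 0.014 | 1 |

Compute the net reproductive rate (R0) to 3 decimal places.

7.364

lx·mx by age: 0, 3.996, 1.796, 1.558, 0.014
R0 = Σ lx·mx = 7.364 → 7.364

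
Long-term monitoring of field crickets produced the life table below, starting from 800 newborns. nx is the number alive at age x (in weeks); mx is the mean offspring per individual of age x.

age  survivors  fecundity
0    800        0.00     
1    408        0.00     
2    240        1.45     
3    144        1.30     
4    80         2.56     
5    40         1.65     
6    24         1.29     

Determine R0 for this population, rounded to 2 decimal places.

lx = nx/n0 = nx/800: 1, 0.51, 0.3, 0.18, 0.1, 0.05, 0.03
lx·mx by age: 0, 0, 0.435, 0.234, 0.256, 0.0825, 0.0387
R0 = Σ lx·mx = 1.0462 → 1.05

1.05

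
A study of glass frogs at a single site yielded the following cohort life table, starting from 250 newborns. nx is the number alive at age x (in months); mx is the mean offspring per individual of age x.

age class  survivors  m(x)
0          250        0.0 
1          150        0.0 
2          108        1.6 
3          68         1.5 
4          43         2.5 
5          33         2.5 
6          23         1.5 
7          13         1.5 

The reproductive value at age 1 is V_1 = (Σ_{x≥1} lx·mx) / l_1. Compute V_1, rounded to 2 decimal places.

3.46

lx = nx/n0 = nx/250: 1, 0.6, 0.432, 0.272, 0.172, 0.132, 0.092, 0.052
lx·mx for x ≥ 1: 0, 0.6912, 0.408, 0.43, 0.33, 0.138, 0.078 → sum = 2.0752
V_1 = 2.0752 / l_1 = 2.0752 / 0.6 = 3.458667… → 3.46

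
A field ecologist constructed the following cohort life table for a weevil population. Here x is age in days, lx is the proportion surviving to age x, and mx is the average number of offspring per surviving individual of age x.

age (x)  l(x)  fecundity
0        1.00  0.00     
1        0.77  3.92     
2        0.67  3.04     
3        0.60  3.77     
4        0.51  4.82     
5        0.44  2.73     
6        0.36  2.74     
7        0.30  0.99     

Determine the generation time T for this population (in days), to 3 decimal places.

lx·mx: 0, 3.0184, 2.0368, 2.262, 2.4582, 1.2012, 0.9864, 0.297 → R0 = 12.26
x·lx·mx: 0, 3.0184, 4.0736, 6.786, 9.8328, 6.006, 5.9184, 2.079 → Σ = 37.7142
T = 37.7142 / 12.26 = 3.076199… → 3.076

3.076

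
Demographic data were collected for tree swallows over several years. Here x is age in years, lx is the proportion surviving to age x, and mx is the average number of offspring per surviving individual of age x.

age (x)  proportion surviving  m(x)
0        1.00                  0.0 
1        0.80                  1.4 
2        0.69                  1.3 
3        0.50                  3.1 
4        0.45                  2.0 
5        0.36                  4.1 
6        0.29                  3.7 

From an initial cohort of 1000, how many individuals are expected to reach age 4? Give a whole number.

Expected survivors = N0 · l_4 = 1000 × 0.45 = 450 → 450

450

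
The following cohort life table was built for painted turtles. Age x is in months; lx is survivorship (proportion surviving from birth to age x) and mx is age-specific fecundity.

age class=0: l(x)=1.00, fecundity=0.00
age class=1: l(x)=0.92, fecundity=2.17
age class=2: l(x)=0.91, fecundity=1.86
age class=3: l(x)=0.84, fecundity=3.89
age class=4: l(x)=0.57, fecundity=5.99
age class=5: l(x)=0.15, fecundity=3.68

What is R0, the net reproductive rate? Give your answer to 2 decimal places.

lx·mx by age: 0, 1.9964, 1.6926, 3.2676, 3.4143, 0.552
R0 = Σ lx·mx = 10.9229 → 10.92

10.92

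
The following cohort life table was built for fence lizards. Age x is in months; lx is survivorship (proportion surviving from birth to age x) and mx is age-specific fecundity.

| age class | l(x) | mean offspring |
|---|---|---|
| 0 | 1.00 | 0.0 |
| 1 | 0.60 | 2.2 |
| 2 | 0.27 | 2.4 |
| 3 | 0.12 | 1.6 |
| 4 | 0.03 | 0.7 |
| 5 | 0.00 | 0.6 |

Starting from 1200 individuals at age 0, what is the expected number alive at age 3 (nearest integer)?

144

Expected survivors = N0 · l_3 = 1200 × 0.12 = 144 → 144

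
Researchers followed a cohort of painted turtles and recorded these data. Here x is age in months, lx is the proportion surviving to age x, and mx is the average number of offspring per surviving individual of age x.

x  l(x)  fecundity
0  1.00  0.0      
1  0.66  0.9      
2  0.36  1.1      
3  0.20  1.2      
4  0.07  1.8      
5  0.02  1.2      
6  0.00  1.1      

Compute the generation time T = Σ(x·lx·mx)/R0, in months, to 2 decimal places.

lx·mx: 0, 0.594, 0.396, 0.24, 0.126, 0.024, 0 → R0 = 1.38
x·lx·mx: 0, 0.594, 0.792, 0.72, 0.504, 0.12, 0 → Σ = 2.73
T = 2.73 / 1.38 = 1.978261… → 1.98

1.98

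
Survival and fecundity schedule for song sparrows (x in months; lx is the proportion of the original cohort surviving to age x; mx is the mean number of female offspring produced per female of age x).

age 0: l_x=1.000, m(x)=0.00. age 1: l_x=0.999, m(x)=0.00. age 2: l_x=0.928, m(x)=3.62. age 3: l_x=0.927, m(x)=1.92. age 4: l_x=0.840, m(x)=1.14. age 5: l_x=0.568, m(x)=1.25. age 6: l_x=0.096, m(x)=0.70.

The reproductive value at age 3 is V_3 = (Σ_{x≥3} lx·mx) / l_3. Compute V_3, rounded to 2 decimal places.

lx·mx for x ≥ 3: 1.77984, 0.9576, 0.71, 0.0672 → sum = 3.51464
V_3 = 3.51464 / l_3 = 3.51464 / 0.927 = 3.791413… → 3.79

3.79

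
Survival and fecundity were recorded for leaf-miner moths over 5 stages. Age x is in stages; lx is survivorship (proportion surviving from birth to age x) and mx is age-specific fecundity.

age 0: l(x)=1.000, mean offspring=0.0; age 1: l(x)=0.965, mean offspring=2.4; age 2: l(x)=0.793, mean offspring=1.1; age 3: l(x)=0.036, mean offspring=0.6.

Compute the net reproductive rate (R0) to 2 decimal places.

lx·mx by age: 0, 2.316, 0.8723, 0.0216
R0 = Σ lx·mx = 3.2099 → 3.21

3.21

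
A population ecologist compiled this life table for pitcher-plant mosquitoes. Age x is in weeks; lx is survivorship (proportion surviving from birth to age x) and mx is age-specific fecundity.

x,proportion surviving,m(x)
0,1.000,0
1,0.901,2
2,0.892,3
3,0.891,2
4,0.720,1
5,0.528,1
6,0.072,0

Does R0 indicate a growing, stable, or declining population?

R0 = Σ lx·mx = 0 + 1.802 + 2.676 + 1.782 + 0.72 + 0.528 + 0 = 7.508
R0 > 1, so the population is growing.

growing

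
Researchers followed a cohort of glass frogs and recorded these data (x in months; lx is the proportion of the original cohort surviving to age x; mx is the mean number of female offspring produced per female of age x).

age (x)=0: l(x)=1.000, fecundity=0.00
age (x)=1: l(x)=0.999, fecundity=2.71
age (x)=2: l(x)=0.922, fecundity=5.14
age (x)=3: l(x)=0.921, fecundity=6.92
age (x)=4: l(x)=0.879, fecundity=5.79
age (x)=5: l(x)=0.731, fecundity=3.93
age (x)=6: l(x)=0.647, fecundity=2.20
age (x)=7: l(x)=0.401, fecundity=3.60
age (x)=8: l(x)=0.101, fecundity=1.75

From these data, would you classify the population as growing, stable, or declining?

R0 = Σ lx·mx = 0 + 2.70729 + 4.73908 + 6.37332 + 5.08941 + 2.87283 + 1.4234 + 1.4436 + 0.17675 = 24.82568
R0 > 1, so the population is growing.

growing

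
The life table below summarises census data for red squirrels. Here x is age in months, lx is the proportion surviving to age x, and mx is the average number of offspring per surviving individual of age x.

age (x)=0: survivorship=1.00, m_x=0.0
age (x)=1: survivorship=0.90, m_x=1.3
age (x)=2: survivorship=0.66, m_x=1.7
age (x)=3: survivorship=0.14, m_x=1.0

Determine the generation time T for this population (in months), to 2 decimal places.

lx·mx: 0, 1.17, 1.122, 0.14 → R0 = 2.432
x·lx·mx: 0, 1.17, 2.244, 0.42 → Σ = 3.834
T = 3.834 / 2.432 = 1.57648… → 1.58

1.58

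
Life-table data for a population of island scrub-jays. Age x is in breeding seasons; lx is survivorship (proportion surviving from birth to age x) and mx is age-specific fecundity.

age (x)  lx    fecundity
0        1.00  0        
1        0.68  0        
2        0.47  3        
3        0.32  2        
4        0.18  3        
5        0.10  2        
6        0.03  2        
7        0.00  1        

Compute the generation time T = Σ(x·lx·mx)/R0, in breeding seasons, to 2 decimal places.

2.90

lx·mx: 0, 0, 1.41, 0.64, 0.54, 0.2, 0.06, 0 → R0 = 2.85
x·lx·mx: 0, 0, 2.82, 1.92, 2.16, 1, 0.36, 0 → Σ = 8.26
T = 8.26 / 2.85 = 2.898246… → 2.90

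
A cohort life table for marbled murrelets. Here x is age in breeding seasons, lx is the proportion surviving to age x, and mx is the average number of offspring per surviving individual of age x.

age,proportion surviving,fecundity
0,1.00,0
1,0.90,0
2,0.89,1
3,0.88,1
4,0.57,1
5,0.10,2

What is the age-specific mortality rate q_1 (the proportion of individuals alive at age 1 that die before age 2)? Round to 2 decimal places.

0.01

q_1 = (l_1 − l_2) / l_1 = (0.9 − 0.89) / 0.9
     = 0.01 / 0.9 = 0.011111… → 0.01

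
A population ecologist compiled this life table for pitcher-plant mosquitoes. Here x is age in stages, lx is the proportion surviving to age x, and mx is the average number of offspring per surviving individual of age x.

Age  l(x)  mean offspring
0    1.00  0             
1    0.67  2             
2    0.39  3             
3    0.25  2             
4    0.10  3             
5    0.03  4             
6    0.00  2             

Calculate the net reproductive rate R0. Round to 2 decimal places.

3.43

lx·mx by age: 0, 1.34, 1.17, 0.5, 0.3, 0.12, 0
R0 = Σ lx·mx = 3.43 → 3.43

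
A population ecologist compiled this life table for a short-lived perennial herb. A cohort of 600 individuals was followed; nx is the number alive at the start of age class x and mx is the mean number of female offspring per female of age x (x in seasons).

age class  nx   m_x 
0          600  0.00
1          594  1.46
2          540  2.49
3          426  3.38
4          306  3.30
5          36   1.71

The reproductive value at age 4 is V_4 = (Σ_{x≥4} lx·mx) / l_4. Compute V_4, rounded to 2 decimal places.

lx = nx/n0 = nx/600: 1, 0.99, 0.9, 0.71, 0.51, 0.06
lx·mx for x ≥ 4: 1.683, 0.1026 → sum = 1.7856
V_4 = 1.7856 / l_4 = 1.7856 / 0.51 = 3.501176… → 3.50

3.50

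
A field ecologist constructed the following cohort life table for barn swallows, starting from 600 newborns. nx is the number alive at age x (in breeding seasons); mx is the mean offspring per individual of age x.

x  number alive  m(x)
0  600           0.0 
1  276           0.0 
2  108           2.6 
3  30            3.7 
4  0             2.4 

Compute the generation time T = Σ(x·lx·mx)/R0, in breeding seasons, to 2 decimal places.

lx = nx/n0 = nx/600: 1, 0.46, 0.18, 0.05, 0
lx·mx: 0, 0, 0.468, 0.185, 0 → R0 = 0.653
x·lx·mx: 0, 0, 0.936, 0.555, 0 → Σ = 1.491
T = 1.491 / 0.653 = 2.283308… → 2.28

2.28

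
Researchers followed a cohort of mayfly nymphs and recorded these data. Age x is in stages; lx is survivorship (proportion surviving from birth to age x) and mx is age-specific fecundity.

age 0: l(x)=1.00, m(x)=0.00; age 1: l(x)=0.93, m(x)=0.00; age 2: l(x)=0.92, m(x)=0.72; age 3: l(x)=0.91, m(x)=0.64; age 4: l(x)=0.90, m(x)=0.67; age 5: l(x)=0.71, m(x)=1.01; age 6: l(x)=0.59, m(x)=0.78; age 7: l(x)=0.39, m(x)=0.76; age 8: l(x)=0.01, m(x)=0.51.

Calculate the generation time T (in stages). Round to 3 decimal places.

lx·mx: 0, 0, 0.6624, 0.5824, 0.603, 0.7171, 0.4602, 0.2964, 0.0051 → R0 = 3.3266
x·lx·mx: 0, 0, 1.3248, 1.7472, 2.412, 3.5855, 2.7612, 2.0748, 0.0408 → Σ = 13.9463
T = 13.9463 / 3.3266 = 4.192359… → 4.192

4.192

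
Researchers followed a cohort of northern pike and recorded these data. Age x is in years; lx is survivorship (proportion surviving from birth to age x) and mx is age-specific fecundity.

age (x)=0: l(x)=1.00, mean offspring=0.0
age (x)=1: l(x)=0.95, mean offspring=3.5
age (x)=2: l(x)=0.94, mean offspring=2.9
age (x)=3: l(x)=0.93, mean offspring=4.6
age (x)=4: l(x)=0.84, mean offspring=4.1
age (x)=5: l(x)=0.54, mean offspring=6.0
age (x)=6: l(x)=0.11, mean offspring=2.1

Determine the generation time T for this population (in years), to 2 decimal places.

lx·mx: 0, 3.325, 2.726, 4.278, 3.444, 3.24, 0.231 → R0 = 17.244
x·lx·mx: 0, 3.325, 5.452, 12.834, 13.776, 16.2, 1.386 → Σ = 52.973
T = 52.973 / 17.244 = 3.071967… → 3.07

3.07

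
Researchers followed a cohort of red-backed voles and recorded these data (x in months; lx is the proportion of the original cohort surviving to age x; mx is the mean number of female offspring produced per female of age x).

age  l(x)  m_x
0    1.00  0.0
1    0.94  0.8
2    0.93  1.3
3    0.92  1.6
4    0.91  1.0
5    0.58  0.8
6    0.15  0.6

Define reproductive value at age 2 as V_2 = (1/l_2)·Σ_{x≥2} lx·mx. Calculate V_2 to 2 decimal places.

lx·mx for x ≥ 2: 1.209, 1.472, 0.91, 0.464, 0.09 → sum = 4.145
V_2 = 4.145 / l_2 = 4.145 / 0.93 = 4.456989… → 4.46

4.46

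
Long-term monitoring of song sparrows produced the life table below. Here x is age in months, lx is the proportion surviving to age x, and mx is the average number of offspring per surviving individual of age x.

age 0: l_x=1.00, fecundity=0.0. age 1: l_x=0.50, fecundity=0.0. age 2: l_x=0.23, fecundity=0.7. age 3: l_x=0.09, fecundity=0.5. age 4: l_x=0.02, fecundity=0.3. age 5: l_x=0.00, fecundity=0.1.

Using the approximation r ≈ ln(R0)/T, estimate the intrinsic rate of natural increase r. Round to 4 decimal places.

R0 = Σ lx·mx = 0 + 0 + 0.161 + 0.045 + 0.006 + 0 = 0.212
Σ x·lx·mx = 0.481; T = 0.481/0.212 = 2.26887…
r ≈ ln(R0)/T = ln(0.212)/2.26887… = -0.683675… → -0.6837

-0.6837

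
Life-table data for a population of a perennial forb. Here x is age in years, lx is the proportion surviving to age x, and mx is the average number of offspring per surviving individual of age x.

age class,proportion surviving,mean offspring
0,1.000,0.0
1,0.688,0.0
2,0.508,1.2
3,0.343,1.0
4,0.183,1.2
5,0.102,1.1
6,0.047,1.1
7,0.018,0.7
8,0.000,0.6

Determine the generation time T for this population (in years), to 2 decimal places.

3.03

lx·mx: 0, 0, 0.6096, 0.343, 0.2196, 0.1122, 0.0517, 0.0126, 0 → R0 = 1.3487
x·lx·mx: 0, 0, 1.2192, 1.029, 0.8784, 0.561, 0.3102, 0.0882, 0 → Σ = 4.086
T = 4.086 / 1.3487 = 3.029584… → 3.03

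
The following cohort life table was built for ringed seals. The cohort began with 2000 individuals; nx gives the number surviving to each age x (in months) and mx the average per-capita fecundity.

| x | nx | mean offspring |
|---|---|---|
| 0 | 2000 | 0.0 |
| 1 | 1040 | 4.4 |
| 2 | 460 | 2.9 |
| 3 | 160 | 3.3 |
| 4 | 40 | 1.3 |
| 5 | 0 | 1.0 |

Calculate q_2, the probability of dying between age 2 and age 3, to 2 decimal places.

lx = nx/n0 = nx/2000: 1, 0.52, 0.23, 0.08, 0.02, 0
q_2 = (l_2 − l_3) / l_2 = (0.23 − 0.08) / 0.23
     = 0.15 / 0.23 = 0.652174… → 0.65

0.65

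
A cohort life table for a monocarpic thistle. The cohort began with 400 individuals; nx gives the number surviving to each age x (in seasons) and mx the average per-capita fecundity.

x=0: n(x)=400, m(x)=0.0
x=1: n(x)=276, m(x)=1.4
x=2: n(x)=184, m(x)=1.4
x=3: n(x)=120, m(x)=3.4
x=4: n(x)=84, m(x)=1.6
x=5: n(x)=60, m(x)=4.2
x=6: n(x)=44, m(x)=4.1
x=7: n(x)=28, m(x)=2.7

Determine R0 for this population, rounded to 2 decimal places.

lx = nx/n0 = nx/400: 1, 0.69, 0.46, 0.3, 0.21, 0.15, 0.11, 0.07
lx·mx by age: 0, 0.966, 0.644, 1.02, 0.336, 0.63, 0.451, 0.189
R0 = Σ lx·mx = 4.236 → 4.24

4.24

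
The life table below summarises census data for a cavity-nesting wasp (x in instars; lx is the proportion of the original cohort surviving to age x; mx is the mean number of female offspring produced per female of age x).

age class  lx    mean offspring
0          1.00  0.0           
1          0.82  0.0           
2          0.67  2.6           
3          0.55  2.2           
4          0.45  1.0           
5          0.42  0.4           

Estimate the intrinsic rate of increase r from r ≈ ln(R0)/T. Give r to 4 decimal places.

0.4658

R0 = Σ lx·mx = 0 + 0 + 1.742 + 1.21 + 0.45 + 0.168 = 3.57
Σ x·lx·mx = 9.754; T = 9.754/3.57 = 2.73221…
r ≈ ln(R0)/T = ln(3.57)/2.73221… = 0.465764… → 0.4658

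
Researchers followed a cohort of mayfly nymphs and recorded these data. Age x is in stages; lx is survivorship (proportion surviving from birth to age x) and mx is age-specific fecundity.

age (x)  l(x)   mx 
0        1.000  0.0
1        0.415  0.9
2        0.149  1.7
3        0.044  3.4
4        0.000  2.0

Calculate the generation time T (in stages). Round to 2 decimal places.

lx·mx: 0, 0.3735, 0.2533, 0.1496, 0 → R0 = 0.7764
x·lx·mx: 0, 0.3735, 0.5066, 0.4488, 0 → Σ = 1.3289
T = 1.3289 / 0.7764 = 1.711618… → 1.71

1.71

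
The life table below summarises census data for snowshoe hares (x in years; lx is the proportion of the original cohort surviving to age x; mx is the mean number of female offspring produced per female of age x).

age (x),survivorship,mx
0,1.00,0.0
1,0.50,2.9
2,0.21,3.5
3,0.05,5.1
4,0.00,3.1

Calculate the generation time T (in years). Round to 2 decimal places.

1.51

lx·mx: 0, 1.45, 0.735, 0.255, 0 → R0 = 2.44
x·lx·mx: 0, 1.45, 1.47, 0.765, 0 → Σ = 3.685
T = 3.685 / 2.44 = 1.510246… → 1.51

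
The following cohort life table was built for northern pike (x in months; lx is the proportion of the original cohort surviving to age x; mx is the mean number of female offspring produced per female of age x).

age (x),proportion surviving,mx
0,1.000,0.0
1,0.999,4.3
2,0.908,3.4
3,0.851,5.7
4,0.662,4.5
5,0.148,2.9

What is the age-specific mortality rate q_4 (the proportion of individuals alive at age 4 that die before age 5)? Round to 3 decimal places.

0.776

q_4 = (l_4 − l_5) / l_4 = (0.662 − 0.148) / 0.662
     = 0.514 / 0.662 = 0.776435… → 0.776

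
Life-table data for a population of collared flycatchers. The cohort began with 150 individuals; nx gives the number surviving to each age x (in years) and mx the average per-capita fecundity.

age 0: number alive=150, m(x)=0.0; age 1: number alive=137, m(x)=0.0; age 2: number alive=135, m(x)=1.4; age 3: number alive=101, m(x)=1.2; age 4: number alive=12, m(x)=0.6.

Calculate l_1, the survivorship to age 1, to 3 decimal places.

0.913

l_1 = n_1/n_0 = 137/150 = 0.913333… → 0.913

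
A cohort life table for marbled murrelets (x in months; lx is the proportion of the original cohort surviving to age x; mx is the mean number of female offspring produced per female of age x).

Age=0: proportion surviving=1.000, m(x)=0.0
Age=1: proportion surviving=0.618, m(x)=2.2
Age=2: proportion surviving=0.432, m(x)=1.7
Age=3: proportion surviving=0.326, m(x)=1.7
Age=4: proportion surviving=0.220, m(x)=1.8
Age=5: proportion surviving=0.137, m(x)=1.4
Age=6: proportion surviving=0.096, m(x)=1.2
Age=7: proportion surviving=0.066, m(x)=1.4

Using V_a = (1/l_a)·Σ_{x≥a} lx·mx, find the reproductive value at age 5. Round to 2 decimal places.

2.92

lx·mx for x ≥ 5: 0.1918, 0.1152, 0.0924 → sum = 0.3994
V_5 = 0.3994 / l_5 = 0.3994 / 0.137 = 2.915328… → 2.92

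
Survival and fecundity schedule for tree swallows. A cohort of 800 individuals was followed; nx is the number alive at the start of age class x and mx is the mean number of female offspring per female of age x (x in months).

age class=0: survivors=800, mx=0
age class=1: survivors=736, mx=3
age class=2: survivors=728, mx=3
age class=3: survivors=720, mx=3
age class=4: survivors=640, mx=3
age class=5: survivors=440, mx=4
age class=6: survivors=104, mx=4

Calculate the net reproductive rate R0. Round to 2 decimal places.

13.31

lx = nx/n0 = nx/800: 1, 0.92, 0.91, 0.9, 0.8, 0.55, 0.13
lx·mx by age: 0, 2.76, 2.73, 2.7, 2.4, 2.2, 0.52
R0 = Σ lx·mx = 13.31 → 13.31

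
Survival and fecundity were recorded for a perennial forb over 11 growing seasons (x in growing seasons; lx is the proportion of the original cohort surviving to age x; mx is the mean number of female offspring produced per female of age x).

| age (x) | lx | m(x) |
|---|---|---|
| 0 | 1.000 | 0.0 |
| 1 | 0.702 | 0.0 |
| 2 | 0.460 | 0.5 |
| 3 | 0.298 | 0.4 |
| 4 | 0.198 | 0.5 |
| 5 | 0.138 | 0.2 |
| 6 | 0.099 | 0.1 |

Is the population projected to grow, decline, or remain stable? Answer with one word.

declining

R0 = Σ lx·mx = 0 + 0 + 0.23 + 0.1192 + 0.099 + 0.0276 + 0.0099 = 0.4857
R0 < 1, so the population is declining.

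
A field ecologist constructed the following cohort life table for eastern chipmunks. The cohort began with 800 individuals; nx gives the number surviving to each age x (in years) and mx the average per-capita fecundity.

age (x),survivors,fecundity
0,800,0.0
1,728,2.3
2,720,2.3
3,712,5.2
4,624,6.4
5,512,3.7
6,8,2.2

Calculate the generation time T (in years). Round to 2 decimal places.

lx = nx/n0 = nx/800: 1, 0.91, 0.9, 0.89, 0.78, 0.64, 0.01
lx·mx: 0, 2.093, 2.07, 4.628, 4.992, 2.368, 0.022 → R0 = 16.173
x·lx·mx: 0, 2.093, 4.14, 13.884, 19.968, 11.84, 0.132 → Σ = 52.057
T = 52.057 / 16.173 = 3.21876… → 3.22

3.22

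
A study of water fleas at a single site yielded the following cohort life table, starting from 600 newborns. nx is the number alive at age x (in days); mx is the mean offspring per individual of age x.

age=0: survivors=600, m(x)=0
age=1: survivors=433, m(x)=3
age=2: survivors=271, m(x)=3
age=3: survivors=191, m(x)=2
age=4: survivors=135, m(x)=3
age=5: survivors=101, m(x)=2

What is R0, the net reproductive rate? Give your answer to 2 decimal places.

5.17

lx = nx/n0 = nx/600: 1, 0.72167…, 0.45167…, 0.31833…, 0.225, 0.16833…
lx·mx by age: 0, 2.165…, 1.355…, 0.636667…, 0.675, 0.336667…
R0 = Σ lx·mx = 5.168333… → 5.17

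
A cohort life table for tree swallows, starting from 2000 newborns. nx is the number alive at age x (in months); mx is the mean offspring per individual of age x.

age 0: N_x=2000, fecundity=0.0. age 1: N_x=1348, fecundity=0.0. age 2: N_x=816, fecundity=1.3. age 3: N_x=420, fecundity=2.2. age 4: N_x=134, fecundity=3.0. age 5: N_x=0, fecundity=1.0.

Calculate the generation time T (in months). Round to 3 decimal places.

lx = nx/n0 = nx/2000: 1, 0.674, 0.408, 0.21, 0.067, 0
lx·mx: 0, 0, 0.5304, 0.462, 0.201, 0 → R0 = 1.1934
x·lx·mx: 0, 0, 1.0608, 1.386, 0.804, 0 → Σ = 3.2508
T = 3.2508 / 1.1934 = 2.723982… → 2.724

2.724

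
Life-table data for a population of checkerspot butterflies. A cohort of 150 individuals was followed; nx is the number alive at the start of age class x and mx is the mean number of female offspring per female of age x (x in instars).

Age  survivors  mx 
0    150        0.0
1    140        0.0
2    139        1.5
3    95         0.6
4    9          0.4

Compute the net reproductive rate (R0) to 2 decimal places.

1.79

lx = nx/n0 = nx/150: 1, 0.93333…, 0.92667…, 0.63333…, 0.06
lx·mx by age: 0, 0, 1.39…, 0.38…, 0.024
R0 = Σ lx·mx = 1.794… → 1.79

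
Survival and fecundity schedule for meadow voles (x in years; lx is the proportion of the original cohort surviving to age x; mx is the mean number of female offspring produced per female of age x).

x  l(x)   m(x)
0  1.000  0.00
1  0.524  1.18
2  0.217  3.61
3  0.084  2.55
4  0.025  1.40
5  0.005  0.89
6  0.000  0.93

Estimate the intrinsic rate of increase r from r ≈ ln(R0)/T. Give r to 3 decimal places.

0.279

R0 = Σ lx·mx = 0 + 0.61832 + 0.78337 + 0.2142 + 0.035 + 0.00445 + 0 = 1.65534
Σ x·lx·mx = 2.98991; T = 2.98991/1.65534 = 1.80622…
r ≈ ln(R0)/T = ln(1.65534)/1.80622… = 0.27904… → 0.279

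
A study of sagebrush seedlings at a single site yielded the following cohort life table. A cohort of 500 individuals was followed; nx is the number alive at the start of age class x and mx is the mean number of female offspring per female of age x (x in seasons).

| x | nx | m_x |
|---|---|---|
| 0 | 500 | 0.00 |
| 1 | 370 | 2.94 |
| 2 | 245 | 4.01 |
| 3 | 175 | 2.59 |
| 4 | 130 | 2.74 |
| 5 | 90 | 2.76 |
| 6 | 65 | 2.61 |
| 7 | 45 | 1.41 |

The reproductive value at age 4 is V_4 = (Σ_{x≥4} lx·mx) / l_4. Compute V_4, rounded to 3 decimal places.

6.444

lx = nx/n0 = nx/500: 1, 0.74, 0.49, 0.35, 0.26, 0.18, 0.13, 0.09
lx·mx for x ≥ 4: 0.7124, 0.4968, 0.3393, 0.1269 → sum = 1.6754
V_4 = 1.6754 / l_4 = 1.6754 / 0.26 = 6.443846… → 6.444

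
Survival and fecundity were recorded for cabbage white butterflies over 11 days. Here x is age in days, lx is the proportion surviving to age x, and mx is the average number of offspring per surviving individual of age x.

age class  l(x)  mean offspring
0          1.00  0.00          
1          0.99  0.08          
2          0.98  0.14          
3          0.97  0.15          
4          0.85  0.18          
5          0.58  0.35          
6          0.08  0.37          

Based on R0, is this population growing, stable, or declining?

R0 = Σ lx·mx = 0 + 0.0792 + 0.1372 + 0.1455 + 0.153 + 0.203 + 0.0296 = 0.7475
R0 < 1, so the population is declining.

declining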